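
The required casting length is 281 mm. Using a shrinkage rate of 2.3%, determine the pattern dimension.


Formula: L_pattern = L_casting * (1 + shrinkage_rate/100)
Shrinkage factor = 1 + 2.3/100 = 1.023
L_pattern = 281 mm * 1.023 = 287.4630 mm

287.4630 mm


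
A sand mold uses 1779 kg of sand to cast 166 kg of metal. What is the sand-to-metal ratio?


Formula: Sand-to-Metal Ratio = W_sand / W_metal
Ratio = 1779 kg / 166 kg = 10.7169

Answer: 10.7169


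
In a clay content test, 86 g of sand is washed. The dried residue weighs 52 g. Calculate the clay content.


Formula: Clay% = (W_total - W_washed) / W_total * 100
Clay mass = 86 - 52 = 34 g
Clay% = 34 / 86 * 100 = 39.5349%

Answer: 39.5349%


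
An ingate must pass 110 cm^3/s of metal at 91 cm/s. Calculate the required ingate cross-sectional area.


Formula: A_ingate = Q / v  (continuity equation)
A = 110 cm^3/s / 91 cm/s = 1.2088 cm^2


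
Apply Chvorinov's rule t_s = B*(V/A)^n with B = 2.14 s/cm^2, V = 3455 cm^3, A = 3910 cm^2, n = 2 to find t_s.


Formula: t_s = B * (V/A)^n  (Chvorinov's rule, n=2)
Modulus M = V/A = 3455/3910 = 0.883632 cm
M^2 = 0.883632^2 = 0.780806 cm^2
t_s = 2.14 * 0.780806 = 1.6709 s

Answer: 1.6709 s


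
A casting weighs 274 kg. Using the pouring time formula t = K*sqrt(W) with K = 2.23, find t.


Formula: t = K * sqrt(W)
sqrt(W) = sqrt(274) = 16.55295
t = 2.23 * 16.55295 = 36.9131 s

Final answer: 36.9131 s


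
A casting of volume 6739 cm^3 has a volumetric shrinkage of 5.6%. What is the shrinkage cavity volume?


Formula: V_shrink = V_casting * shrinkage_pct / 100
V_shrink = 6739 cm^3 * 5.6 / 100 = 377.3840 cm^3

377.3840 cm^3


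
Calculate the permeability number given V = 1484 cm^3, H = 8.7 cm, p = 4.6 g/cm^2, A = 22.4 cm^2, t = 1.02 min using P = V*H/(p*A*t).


Formula: Permeability Number P = (V * H) / (p * A * t)
Numerator: V * H = 1484 * 8.7 = 12910.8
Denominator: p * A * t = 4.6 * 22.4 * 1.02 = 105.1008
P = 12910.8 / 105.1008 = 122.8421

Answer: 122.8421


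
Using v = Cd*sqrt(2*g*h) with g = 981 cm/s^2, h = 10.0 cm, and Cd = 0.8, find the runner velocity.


Formula: v = Cd * sqrt(2 * g * h)  (Torricelli with discharge coefficient)
2*g*h = 2 * 981 * 10.0 = 19620.0 cm^2/s^2
sqrt(19620.0) = 140.07141 cm/s
v = 0.8 * 140.07141 = 112.0571 cm/s


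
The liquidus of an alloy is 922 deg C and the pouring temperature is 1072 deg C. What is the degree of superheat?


Formula: Superheat = T_pour - T_melt
Superheat = 1072 - 922 = 150 deg C

150 deg C


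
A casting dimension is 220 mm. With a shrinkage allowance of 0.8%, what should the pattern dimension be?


Formula: L_pattern = L_casting * (1 + shrinkage_rate/100)
Shrinkage factor = 1 + 0.8/100 = 1.008
L_pattern = 220 mm * 1.008 = 221.7600 mm


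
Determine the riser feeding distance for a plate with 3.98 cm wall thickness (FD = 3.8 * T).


Formula: FD = 3.8 * T  (riser feeding-distance rule)
FD = 3.8 * 3.98 cm = 15.1240 cm

15.1240 cm


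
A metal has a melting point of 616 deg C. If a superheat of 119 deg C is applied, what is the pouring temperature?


Formula: T_pour = T_melt + Superheat
T_pour = 616 + 119 = 735 deg C

Answer: 735 deg C


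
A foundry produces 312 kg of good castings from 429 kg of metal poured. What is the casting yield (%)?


Formula: Casting Yield = (W_good / W_total) * 100
Yield = (312 kg / 429 kg) * 100 = 72.7273%


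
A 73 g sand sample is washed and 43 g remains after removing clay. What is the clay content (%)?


Formula: Clay% = (W_total - W_washed) / W_total * 100
Clay mass = 73 - 43 = 30 g
Clay% = 30 / 73 * 100 = 41.0959%


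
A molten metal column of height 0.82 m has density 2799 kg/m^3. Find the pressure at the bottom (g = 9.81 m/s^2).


Formula: P = rho * g * h
rho * g = 2799 * 9.81 = 27458.19 N/m^3
P = 27458.19 * 0.82 = 22515.7158 Pa

Final answer: 22515.7158 Pa


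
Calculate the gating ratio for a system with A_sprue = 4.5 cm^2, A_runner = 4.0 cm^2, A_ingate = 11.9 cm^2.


Sprue:Runner:Ingate = 1 : 4.0/4.5 : 11.9/4.5 = 1:0.89:2.64

1:0.89:2.64


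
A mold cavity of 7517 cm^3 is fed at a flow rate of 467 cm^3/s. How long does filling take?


Formula: t_fill = V_mold / Q_flow
t = 7517 cm^3 / 467 cm^3/s = 16.0964 s


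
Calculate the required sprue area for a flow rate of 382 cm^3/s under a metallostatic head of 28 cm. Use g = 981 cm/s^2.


Formula: v = sqrt(2*g*h), A = Q/v
Velocity: v = sqrt(2 * 981 * 28) = sqrt(54936) = 234.3843 cm/s
Sprue area: A = Q / v = 382 / 234.3843 = 1.6298 cm^2

Final answer: 1.6298 cm^2


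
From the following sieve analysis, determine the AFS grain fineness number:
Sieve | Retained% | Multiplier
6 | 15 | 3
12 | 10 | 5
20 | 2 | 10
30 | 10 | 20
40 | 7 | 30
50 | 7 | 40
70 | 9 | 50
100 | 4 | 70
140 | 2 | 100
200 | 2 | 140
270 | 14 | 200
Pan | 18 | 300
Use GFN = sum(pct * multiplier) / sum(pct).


Formula: GFN = sum(pct * multiplier) / sum(pct)
sum(pct * multiplier) = 10215
sum(pct) = 100
GFN = 10215 / 100 = 102.15

102.15


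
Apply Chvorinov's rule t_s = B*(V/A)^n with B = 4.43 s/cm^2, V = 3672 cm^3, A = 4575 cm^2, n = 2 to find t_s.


Formula: t_s = B * (V/A)^n  (Chvorinov's rule, n=2)
Modulus M = V/A = 3672/4575 = 0.802623 cm
M^2 = 0.802623^2 = 0.644204 cm^2
t_s = 4.43 * 0.644204 = 2.8538 s

2.8538 s


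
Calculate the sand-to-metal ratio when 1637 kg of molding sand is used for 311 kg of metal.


Formula: Sand-to-Metal Ratio = W_sand / W_metal
Ratio = 1637 kg / 311 kg = 5.2637


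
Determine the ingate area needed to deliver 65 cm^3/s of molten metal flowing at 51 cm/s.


Formula: A_ingate = Q / v  (continuity equation)
A = 65 cm^3/s / 51 cm/s = 1.2745 cm^2

1.2745 cm^2


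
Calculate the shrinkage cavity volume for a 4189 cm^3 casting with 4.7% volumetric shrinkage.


Formula: V_shrink = V_casting * shrinkage_pct / 100
V_shrink = 4189 cm^3 * 4.7 / 100 = 196.8830 cm^3

196.8830 cm^3


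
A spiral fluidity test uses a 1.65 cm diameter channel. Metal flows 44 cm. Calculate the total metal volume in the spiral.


Formula: V = pi * (d/2)^2 * L  (cylinder volume)
Radius = 1.65/2 = 0.825 cm
V = pi * 0.825^2 * 44 = 94.0828 cm^3


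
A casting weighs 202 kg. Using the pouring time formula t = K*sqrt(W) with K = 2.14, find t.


Formula: t = K * sqrt(W)
sqrt(W) = sqrt(202) = 14.21267
t = 2.14 * 14.21267 = 30.4151 s

Final answer: 30.4151 s


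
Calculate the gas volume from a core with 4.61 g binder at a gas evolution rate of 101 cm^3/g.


Formula: V_gas = W_binder * gas_evolution_rate
V = 4.61 g * 101 cm^3/g = 465.6100 cm^3

465.6100 cm^3


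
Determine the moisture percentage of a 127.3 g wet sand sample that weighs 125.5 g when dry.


Formula: MC = (W_wet - W_dry) / W_wet * 100
Water mass = 127.3 - 125.5 = 1.8 g
MC = 1.8 / 127.3 * 100 = 1.4140%

1.4140%


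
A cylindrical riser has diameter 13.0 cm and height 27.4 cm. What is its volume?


Formula: V = pi * (D/2)^2 * H  (cylinder volume)
Radius = D/2 = 13.0/2 = 6.5 cm
V = pi * 6.5^2 * 27.4 = 3636.8647 cm^3

Answer: 3636.8647 cm^3


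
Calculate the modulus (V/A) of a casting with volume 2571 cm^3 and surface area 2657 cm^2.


Formula: Casting Modulus M = V / A
M = 2571 cm^3 / 2657 cm^2 = 0.9676 cm


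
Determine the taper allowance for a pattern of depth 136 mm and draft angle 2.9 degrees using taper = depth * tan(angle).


Formula: taper = depth * tan(draft_angle)
tan(2.9 deg) = 0.0506578
taper = 136 mm * 0.0506578 = 6.8895 mm

6.8895 mm


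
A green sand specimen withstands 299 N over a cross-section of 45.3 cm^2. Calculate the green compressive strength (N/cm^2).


Formula: Compressive Strength = Force / Area
Strength = 299 N / 45.3 cm^2 = 6.6004 N/cm^2

Answer: 6.6004 N/cm^2


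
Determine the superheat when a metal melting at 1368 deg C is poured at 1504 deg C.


Formula: Superheat = T_pour - T_melt
Superheat = 1504 - 1368 = 136 deg C


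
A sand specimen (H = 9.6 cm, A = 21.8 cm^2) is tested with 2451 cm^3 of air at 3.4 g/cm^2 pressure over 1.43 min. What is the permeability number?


Formula: Permeability Number P = (V * H) / (p * A * t)
Numerator: V * H = 2451 * 9.6 = 23529.6
Denominator: p * A * t = 3.4 * 21.8 * 1.43 = 105.9916
P = 23529.6 / 105.9916 = 221.9950

Answer: 221.9950


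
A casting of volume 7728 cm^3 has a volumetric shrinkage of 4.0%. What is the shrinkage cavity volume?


Formula: V_shrink = V_casting * shrinkage_pct / 100
V_shrink = 7728 cm^3 * 4.0 / 100 = 309.1200 cm^3

Answer: 309.1200 cm^3


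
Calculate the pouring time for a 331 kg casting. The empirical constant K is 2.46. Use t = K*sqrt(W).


Formula: t = K * sqrt(W)
sqrt(W) = sqrt(331) = 18.19341
t = 2.46 * 18.19341 = 44.7558 s

Final answer: 44.7558 s


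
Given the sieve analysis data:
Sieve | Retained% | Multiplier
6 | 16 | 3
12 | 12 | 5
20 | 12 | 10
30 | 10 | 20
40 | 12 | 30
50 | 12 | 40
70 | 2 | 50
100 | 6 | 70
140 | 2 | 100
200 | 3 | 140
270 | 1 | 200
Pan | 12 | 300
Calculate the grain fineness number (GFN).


Formula: GFN = sum(pct * multiplier) / sum(pct)
sum(pct * multiplier) = 6208
sum(pct) = 100
GFN = 6208 / 100 = 62.08

Answer: 62.08


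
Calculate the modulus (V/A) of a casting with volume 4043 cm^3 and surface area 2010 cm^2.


Formula: Casting Modulus M = V / A
M = 4043 cm^3 / 2010 cm^2 = 2.0114 cm

Final answer: 2.0114 cm


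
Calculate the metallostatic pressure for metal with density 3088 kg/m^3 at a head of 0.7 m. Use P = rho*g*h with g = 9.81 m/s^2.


Formula: P = rho * g * h
rho * g = 3088 * 9.81 = 30293.28 N/m^3
P = 30293.28 * 0.7 = 21205.2960 Pa

Answer: 21205.2960 Pa


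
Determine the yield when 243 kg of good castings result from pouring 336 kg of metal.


Formula: Casting Yield = (W_good / W_total) * 100
Yield = (243 kg / 336 kg) * 100 = 72.3214%

Final answer: 72.3214%


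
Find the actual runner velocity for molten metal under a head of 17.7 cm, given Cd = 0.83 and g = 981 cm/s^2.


Formula: v = Cd * sqrt(2 * g * h)  (Torricelli with discharge coefficient)
2*g*h = 2 * 981 * 17.7 = 34727.4 cm^2/s^2
sqrt(34727.4) = 186.35289 cm/s
v = 0.83 * 186.35289 = 154.6729 cm/s


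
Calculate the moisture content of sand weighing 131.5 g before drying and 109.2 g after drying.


Formula: MC = (W_wet - W_dry) / W_wet * 100
Water mass = 131.5 - 109.2 = 22.3 g
MC = 22.3 / 131.5 * 100 = 16.9582%


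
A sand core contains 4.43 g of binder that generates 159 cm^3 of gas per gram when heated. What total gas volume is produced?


Formula: V_gas = W_binder * gas_evolution_rate
V = 4.43 g * 159 cm^3/g = 704.3700 cm^3

Final answer: 704.3700 cm^3


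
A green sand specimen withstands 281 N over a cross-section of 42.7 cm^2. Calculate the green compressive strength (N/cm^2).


Formula: Compressive Strength = Force / Area
Strength = 281 N / 42.7 cm^2 = 6.5808 N/cm^2


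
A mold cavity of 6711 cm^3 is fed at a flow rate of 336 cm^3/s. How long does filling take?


Formula: t_fill = V_mold / Q_flow
t = 6711 cm^3 / 336 cm^3/s = 19.9732 s


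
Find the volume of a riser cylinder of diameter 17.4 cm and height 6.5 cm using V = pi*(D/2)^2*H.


Formula: V = pi * (D/2)^2 * H  (cylinder volume)
Radius = D/2 = 17.4/2 = 8.7 cm
V = pi * 8.7^2 * 6.5 = 1545.6165 cm^3

Final answer: 1545.6165 cm^3


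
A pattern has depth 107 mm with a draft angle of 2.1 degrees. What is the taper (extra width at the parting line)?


Formula: taper = depth * tan(draft_angle)
tan(2.1 deg) = 0.0366683
taper = 107 mm * 0.0366683 = 3.9235 mm

Answer: 3.9235 mm


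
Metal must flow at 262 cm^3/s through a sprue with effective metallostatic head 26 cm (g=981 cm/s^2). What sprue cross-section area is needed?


Formula: v = sqrt(2*g*h), A = Q/v
Velocity: v = sqrt(2 * 981 * 26) = sqrt(51012) = 225.8584 cm/s
Sprue area: A = Q / v = 262 / 225.8584 = 1.1600 cm^2

Final answer: 1.1600 cm^2


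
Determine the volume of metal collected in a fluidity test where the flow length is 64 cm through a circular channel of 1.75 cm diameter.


Formula: V = pi * (d/2)^2 * L  (cylinder volume)
Radius = 1.75/2 = 0.875 cm
V = pi * 0.875^2 * 64 = 153.9380 cm^3

153.9380 cm^3


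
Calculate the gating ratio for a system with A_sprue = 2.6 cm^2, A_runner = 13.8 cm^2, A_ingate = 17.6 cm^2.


Sprue:Runner:Ingate = 1 : 13.8/2.6 : 17.6/2.6 = 1:5.31:6.77

Answer: 1:5.31:6.77


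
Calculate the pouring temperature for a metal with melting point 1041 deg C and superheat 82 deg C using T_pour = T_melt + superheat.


Formula: T_pour = T_melt + Superheat
T_pour = 1041 + 82 = 1123 deg C

Final answer: 1123 deg C


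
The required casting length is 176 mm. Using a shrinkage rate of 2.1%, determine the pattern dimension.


Formula: L_pattern = L_casting * (1 + shrinkage_rate/100)
Shrinkage factor = 1 + 2.1/100 = 1.021
L_pattern = 176 mm * 1.021 = 179.6960 mm

Answer: 179.6960 mm


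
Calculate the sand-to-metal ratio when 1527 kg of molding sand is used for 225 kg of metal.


Formula: Sand-to-Metal Ratio = W_sand / W_metal
Ratio = 1527 kg / 225 kg = 6.7867


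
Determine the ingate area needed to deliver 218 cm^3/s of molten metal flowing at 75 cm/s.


Formula: A_ingate = Q / v  (continuity equation)
A = 218 cm^3/s / 75 cm/s = 2.9067 cm^2

Answer: 2.9067 cm^2


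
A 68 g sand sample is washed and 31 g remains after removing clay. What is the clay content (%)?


Formula: Clay% = (W_total - W_washed) / W_total * 100
Clay mass = 68 - 31 = 37 g
Clay% = 37 / 68 * 100 = 54.4118%


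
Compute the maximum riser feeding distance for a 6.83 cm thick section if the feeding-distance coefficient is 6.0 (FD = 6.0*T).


Formula: FD = 6.0 * T  (riser feeding-distance rule)
FD = 6.0 * 6.83 cm = 40.9800 cm

Answer: 40.9800 cm


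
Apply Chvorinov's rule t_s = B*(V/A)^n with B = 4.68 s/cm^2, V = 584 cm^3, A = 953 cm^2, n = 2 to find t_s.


Formula: t_s = B * (V/A)^n  (Chvorinov's rule, n=2)
Modulus M = V/A = 584/953 = 0.612802 cm
M^2 = 0.612802^2 = 0.375526 cm^2
t_s = 4.68 * 0.375526 = 1.7575 s

Final answer: 1.7575 s


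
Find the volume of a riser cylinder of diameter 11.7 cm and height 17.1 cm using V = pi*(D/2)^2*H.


Formula: V = pi * (D/2)^2 * H  (cylinder volume)
Radius = D/2 = 11.7/2 = 5.85 cm
V = pi * 5.85^2 * 17.1 = 1838.4749 cm^3

1838.4749 cm^3


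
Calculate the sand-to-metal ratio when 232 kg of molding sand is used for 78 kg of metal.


Formula: Sand-to-Metal Ratio = W_sand / W_metal
Ratio = 232 kg / 78 kg = 2.9744

Final answer: 2.9744


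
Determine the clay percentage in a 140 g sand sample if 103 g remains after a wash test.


Formula: Clay% = (W_total - W_washed) / W_total * 100
Clay mass = 140 - 103 = 37 g
Clay% = 37 / 140 * 100 = 26.4286%

Final answer: 26.4286%


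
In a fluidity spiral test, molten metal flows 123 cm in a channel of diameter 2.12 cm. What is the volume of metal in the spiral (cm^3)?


Formula: V = pi * (d/2)^2 * L  (cylinder volume)
Radius = 2.12/2 = 1.06 cm
V = pi * 1.06^2 * 123 = 434.1769 cm^3

434.1769 cm^3


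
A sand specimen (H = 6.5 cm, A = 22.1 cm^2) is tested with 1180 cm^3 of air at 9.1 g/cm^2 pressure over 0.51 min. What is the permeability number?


Formula: Permeability Number P = (V * H) / (p * A * t)
Numerator: V * H = 1180 * 6.5 = 7670.0
Denominator: p * A * t = 9.1 * 22.1 * 0.51 = 102.5661
P = 7670.0 / 102.5661 = 74.7810


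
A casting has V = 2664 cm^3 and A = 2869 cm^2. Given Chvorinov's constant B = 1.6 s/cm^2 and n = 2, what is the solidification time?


Formula: t_s = B * (V/A)^n  (Chvorinov's rule, n=2)
Modulus M = V/A = 2664/2869 = 0.928547 cm
M^2 = 0.928547^2 = 0.862200 cm^2
t_s = 1.6 * 0.862200 = 1.3795 s


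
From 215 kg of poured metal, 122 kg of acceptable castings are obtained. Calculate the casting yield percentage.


Formula: Casting Yield = (W_good / W_total) * 100
Yield = (122 kg / 215 kg) * 100 = 56.7442%

Final answer: 56.7442%


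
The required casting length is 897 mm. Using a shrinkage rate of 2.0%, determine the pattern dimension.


Formula: L_pattern = L_casting * (1 + shrinkage_rate/100)
Shrinkage factor = 1 + 2.0/100 = 1.02
L_pattern = 897 mm * 1.02 = 914.9400 mm

Final answer: 914.9400 mm


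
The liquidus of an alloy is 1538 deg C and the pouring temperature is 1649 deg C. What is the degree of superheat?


Formula: Superheat = T_pour - T_melt
Superheat = 1649 - 1538 = 111 deg C

Final answer: 111 deg C


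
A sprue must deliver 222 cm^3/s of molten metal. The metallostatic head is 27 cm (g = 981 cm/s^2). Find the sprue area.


Formula: v = sqrt(2*g*h), A = Q/v
Velocity: v = sqrt(2 * 981 * 27) = sqrt(52974) = 230.1608 cm/s
Sprue area: A = Q / v = 222 / 230.1608 = 0.9645 cm^2

0.9645 cm^2


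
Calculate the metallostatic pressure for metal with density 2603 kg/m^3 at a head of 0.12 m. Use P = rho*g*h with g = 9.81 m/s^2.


Formula: P = rho * g * h
rho * g = 2603 * 9.81 = 25535.43 N/m^3
P = 25535.43 * 0.12 = 3064.2516 Pa

Answer: 3064.2516 Pa


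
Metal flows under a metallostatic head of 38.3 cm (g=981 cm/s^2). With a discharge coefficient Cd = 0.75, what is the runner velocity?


Formula: v = Cd * sqrt(2 * g * h)  (Torricelli with discharge coefficient)
2*g*h = 2 * 981 * 38.3 = 75144.6 cm^2/s^2
sqrt(75144.6) = 274.12515 cm/s
v = 0.75 * 274.12515 = 205.5939 cm/s

205.5939 cm/s


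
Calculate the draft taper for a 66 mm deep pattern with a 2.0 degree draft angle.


Formula: taper = depth * tan(draft_angle)
tan(2.0 deg) = 0.0349208
taper = 66 mm * 0.0349208 = 2.3048 mm


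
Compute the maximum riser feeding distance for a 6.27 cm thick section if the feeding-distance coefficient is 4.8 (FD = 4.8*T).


Formula: FD = 4.8 * T  (riser feeding-distance rule)
FD = 4.8 * 6.27 cm = 30.0960 cm


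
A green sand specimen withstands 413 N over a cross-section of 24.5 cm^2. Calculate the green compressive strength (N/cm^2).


Formula: Compressive Strength = Force / Area
Strength = 413 N / 24.5 cm^2 = 16.8571 N/cm^2


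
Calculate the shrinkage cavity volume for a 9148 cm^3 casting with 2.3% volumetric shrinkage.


Formula: V_shrink = V_casting * shrinkage_pct / 100
V_shrink = 9148 cm^3 * 2.3 / 100 = 210.4040 cm^3


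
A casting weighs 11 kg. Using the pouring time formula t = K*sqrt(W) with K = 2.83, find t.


Formula: t = K * sqrt(W)
sqrt(W) = sqrt(11) = 3.31662
t = 2.83 * 3.31662 = 9.3860 s

Answer: 9.3860 s


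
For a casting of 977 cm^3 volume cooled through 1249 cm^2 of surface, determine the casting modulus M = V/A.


Formula: Casting Modulus M = V / A
M = 977 cm^3 / 1249 cm^2 = 0.7822 cm

Final answer: 0.7822 cm


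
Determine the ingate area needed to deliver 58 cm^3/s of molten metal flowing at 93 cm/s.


Formula: A_ingate = Q / v  (continuity equation)
A = 58 cm^3/s / 93 cm/s = 0.6237 cm^2

Final answer: 0.6237 cm^2


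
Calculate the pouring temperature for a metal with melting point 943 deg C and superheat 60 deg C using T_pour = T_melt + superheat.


Formula: T_pour = T_melt + Superheat
T_pour = 943 + 60 = 1003 deg C

Answer: 1003 deg C


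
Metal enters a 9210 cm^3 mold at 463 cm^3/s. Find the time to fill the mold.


Formula: t_fill = V_mold / Q_flow
t = 9210 cm^3 / 463 cm^3/s = 19.8920 s


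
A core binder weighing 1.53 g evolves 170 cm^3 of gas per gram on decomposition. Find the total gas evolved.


Formula: V_gas = W_binder * gas_evolution_rate
V = 1.53 g * 170 cm^3/g = 260.1000 cm^3

Final answer: 260.1000 cm^3


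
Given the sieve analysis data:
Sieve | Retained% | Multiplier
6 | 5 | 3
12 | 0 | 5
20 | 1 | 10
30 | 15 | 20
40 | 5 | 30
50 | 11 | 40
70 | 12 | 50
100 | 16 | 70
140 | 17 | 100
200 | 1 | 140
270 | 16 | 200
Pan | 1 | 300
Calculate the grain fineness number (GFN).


Formula: GFN = sum(pct * multiplier) / sum(pct)
sum(pct * multiplier) = 7975
sum(pct) = 100
GFN = 7975 / 100 = 79.75

Final answer: 79.75


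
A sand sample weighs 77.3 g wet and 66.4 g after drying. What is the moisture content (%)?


Formula: MC = (W_wet - W_dry) / W_wet * 100
Water mass = 77.3 - 66.4 = 10.9 g
MC = 10.9 / 77.3 * 100 = 14.1009%

14.1009%


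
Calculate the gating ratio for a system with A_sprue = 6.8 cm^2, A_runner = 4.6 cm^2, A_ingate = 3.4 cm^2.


Sprue:Runner:Ingate = 1 : 4.6/6.8 : 3.4/6.8 = 1:0.68:0.50

Final answer: 1:0.68:0.50


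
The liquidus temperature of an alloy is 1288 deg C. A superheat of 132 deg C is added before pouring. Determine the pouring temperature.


Formula: T_pour = T_melt + Superheat
T_pour = 1288 + 132 = 1420 deg C

1420 deg C


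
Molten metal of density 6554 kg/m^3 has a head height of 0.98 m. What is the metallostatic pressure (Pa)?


Formula: P = rho * g * h
rho * g = 6554 * 9.81 = 64294.74 N/m^3
P = 64294.74 * 0.98 = 63008.8452 Pa

63008.8452 Pa


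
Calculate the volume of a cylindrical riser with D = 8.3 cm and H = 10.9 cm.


Formula: V = pi * (D/2)^2 * H  (cylinder volume)
Radius = D/2 = 8.3/2 = 4.15 cm
V = pi * 4.15^2 * 10.9 = 589.7563 cm^3

589.7563 cm^3


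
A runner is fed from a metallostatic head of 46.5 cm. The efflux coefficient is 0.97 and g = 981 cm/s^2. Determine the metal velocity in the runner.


Formula: v = Cd * sqrt(2 * g * h)  (Torricelli with discharge coefficient)
2*g*h = 2 * 981 * 46.5 = 91233.0 cm^2/s^2
sqrt(91233.0) = 302.04801 cm/s
v = 0.97 * 302.04801 = 292.9866 cm/s

Final answer: 292.9866 cm/s


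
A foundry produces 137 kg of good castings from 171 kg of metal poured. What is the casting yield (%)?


Formula: Casting Yield = (W_good / W_total) * 100
Yield = (137 kg / 171 kg) * 100 = 80.1170%

Final answer: 80.1170%


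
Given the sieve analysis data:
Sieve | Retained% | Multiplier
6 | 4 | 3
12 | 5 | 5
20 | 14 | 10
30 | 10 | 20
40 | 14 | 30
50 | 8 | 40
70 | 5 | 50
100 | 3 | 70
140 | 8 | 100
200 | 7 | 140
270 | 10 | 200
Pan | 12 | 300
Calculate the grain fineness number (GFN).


Formula: GFN = sum(pct * multiplier) / sum(pct)
sum(pct * multiplier) = 8957
sum(pct) = 100
GFN = 8957 / 100 = 89.57


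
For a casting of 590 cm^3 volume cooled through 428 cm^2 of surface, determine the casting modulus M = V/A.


Formula: Casting Modulus M = V / A
M = 590 cm^3 / 428 cm^2 = 1.3785 cm

Final answer: 1.3785 cm


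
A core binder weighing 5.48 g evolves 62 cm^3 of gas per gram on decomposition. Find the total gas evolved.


Formula: V_gas = W_binder * gas_evolution_rate
V = 5.48 g * 62 cm^3/g = 339.7600 cm^3

339.7600 cm^3


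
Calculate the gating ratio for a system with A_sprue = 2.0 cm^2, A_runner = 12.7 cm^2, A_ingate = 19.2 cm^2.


Sprue:Runner:Ingate = 1 : 12.7/2.0 : 19.2/2.0 = 1:6.35:9.60

Final answer: 1:6.35:9.60


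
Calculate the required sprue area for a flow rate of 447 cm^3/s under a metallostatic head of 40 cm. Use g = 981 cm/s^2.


Formula: v = sqrt(2*g*h), A = Q/v
Velocity: v = sqrt(2 * 981 * 40) = sqrt(78480) = 280.1428 cm/s
Sprue area: A = Q / v = 447 / 280.1428 = 1.5956 cm^2

Answer: 1.5956 cm^2


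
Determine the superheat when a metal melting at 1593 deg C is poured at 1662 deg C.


Formula: Superheat = T_pour - T_melt
Superheat = 1662 - 1593 = 69 deg C

Answer: 69 deg C


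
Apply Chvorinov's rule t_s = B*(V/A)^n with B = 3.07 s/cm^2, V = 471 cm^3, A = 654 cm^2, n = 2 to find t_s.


Formula: t_s = B * (V/A)^n  (Chvorinov's rule, n=2)
Modulus M = V/A = 471/654 = 0.720183 cm
M^2 = 0.720183^2 = 0.518664 cm^2
t_s = 3.07 * 0.518664 = 1.5923 s

1.5923 s


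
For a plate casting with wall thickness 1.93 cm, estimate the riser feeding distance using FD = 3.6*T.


Formula: FD = 3.6 * T  (riser feeding-distance rule)
FD = 3.6 * 1.93 cm = 6.9480 cm


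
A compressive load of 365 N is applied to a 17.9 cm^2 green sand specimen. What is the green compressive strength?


Formula: Compressive Strength = Force / Area
Strength = 365 N / 17.9 cm^2 = 20.3911 N/cm^2


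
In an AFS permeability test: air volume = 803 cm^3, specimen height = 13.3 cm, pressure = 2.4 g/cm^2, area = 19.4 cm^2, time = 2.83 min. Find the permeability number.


Formula: Permeability Number P = (V * H) / (p * A * t)
Numerator: V * H = 803 * 13.3 = 10679.9
Denominator: p * A * t = 2.4 * 19.4 * 2.83 = 131.7648
P = 10679.9 / 131.7648 = 81.0528

Final answer: 81.0528


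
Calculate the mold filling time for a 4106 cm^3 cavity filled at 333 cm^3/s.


Formula: t_fill = V_mold / Q_flow
t = 4106 cm^3 / 333 cm^3/s = 12.3303 s


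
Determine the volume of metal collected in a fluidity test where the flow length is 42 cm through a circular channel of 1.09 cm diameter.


Formula: V = pi * (d/2)^2 * L  (cylinder volume)
Radius = 1.09/2 = 0.545 cm
V = pi * 0.545^2 * 42 = 39.1915 cm^3

Final answer: 39.1915 cm^3


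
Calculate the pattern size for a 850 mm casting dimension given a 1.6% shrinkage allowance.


Formula: L_pattern = L_casting * (1 + shrinkage_rate/100)
Shrinkage factor = 1 + 1.6/100 = 1.016
L_pattern = 850 mm * 1.016 = 863.6000 mm

Answer: 863.6000 mm


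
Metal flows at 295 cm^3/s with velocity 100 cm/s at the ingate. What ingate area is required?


Formula: A_ingate = Q / v  (continuity equation)
A = 295 cm^3/s / 100 cm/s = 2.9500 cm^2

Final answer: 2.9500 cm^2


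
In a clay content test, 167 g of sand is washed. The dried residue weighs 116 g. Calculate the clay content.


Formula: Clay% = (W_total - W_washed) / W_total * 100
Clay mass = 167 - 116 = 51 g
Clay% = 51 / 167 * 100 = 30.5389%

30.5389%


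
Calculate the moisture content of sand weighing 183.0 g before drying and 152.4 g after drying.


Formula: MC = (W_wet - W_dry) / W_wet * 100
Water mass = 183.0 - 152.4 = 30.6 g
MC = 30.6 / 183.0 * 100 = 16.7213%

Final answer: 16.7213%


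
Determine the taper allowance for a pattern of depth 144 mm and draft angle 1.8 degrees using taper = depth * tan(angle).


Formula: taper = depth * tan(draft_angle)
tan(1.8 deg) = 0.0314263
taper = 144 mm * 0.0314263 = 4.5254 mm

Answer: 4.5254 mm


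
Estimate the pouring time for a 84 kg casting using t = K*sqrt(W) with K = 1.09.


Formula: t = K * sqrt(W)
sqrt(W) = sqrt(84) = 9.16515
t = 1.09 * 9.16515 = 9.9900 s

Final answer: 9.9900 s


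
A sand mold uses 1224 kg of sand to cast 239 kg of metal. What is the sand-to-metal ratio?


Formula: Sand-to-Metal Ratio = W_sand / W_metal
Ratio = 1224 kg / 239 kg = 5.1213

Answer: 5.1213


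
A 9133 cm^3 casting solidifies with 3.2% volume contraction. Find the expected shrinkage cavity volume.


Formula: V_shrink = V_casting * shrinkage_pct / 100
V_shrink = 9133 cm^3 * 3.2 / 100 = 292.2560 cm^3

292.2560 cm^3


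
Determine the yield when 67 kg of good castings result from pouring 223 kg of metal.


Formula: Casting Yield = (W_good / W_total) * 100
Yield = (67 kg / 223 kg) * 100 = 30.0448%

Answer: 30.0448%


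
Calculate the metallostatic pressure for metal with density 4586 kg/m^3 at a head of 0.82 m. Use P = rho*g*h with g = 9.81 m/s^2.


Formula: P = rho * g * h
rho * g = 4586 * 9.81 = 44988.66 N/m^3
P = 44988.66 * 0.82 = 36890.7012 Pa

Answer: 36890.7012 Pa


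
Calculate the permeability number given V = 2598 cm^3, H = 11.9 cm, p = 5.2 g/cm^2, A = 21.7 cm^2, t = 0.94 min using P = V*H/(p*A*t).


Formula: Permeability Number P = (V * H) / (p * A * t)
Numerator: V * H = 2598 * 11.9 = 30916.2
Denominator: p * A * t = 5.2 * 21.7 * 0.94 = 106.0696
P = 30916.2 / 106.0696 = 291.4709

Answer: 291.4709


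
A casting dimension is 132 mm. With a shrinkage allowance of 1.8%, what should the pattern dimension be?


Formula: L_pattern = L_casting * (1 + shrinkage_rate/100)
Shrinkage factor = 1 + 1.8/100 = 1.018
L_pattern = 132 mm * 1.018 = 134.3760 mm

134.3760 mm


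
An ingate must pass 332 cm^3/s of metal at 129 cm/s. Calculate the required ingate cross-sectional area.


Formula: A_ingate = Q / v  (continuity equation)
A = 332 cm^3/s / 129 cm/s = 2.5736 cm^2

Answer: 2.5736 cm^2


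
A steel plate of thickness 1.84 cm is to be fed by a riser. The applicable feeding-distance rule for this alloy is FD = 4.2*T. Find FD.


Formula: FD = 4.2 * T  (riser feeding-distance rule)
FD = 4.2 * 1.84 cm = 7.7280 cm


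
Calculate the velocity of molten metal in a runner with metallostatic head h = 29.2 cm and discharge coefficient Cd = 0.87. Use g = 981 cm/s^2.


Formula: v = Cd * sqrt(2 * g * h)  (Torricelli with discharge coefficient)
2*g*h = 2 * 981 * 29.2 = 57290.4 cm^2/s^2
sqrt(57290.4) = 239.35413 cm/s
v = 0.87 * 239.35413 = 208.2381 cm/s


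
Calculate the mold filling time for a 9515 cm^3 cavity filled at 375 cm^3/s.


Formula: t_fill = V_mold / Q_flow
t = 9515 cm^3 / 375 cm^3/s = 25.3733 s


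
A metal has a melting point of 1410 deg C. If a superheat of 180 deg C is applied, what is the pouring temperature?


Formula: T_pour = T_melt + Superheat
T_pour = 1410 + 180 = 1590 deg C

Final answer: 1590 deg C


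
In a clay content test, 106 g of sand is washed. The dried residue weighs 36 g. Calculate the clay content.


Formula: Clay% = (W_total - W_washed) / W_total * 100
Clay mass = 106 - 36 = 70 g
Clay% = 70 / 106 * 100 = 66.0377%

Answer: 66.0377%


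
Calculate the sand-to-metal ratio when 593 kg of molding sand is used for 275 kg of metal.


Formula: Sand-to-Metal Ratio = W_sand / W_metal
Ratio = 593 kg / 275 kg = 2.1564

Final answer: 2.1564


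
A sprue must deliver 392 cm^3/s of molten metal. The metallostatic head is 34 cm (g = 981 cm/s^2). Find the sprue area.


Formula: v = sqrt(2*g*h), A = Q/v
Velocity: v = sqrt(2 * 981 * 34) = sqrt(66708) = 258.2789 cm/s
Sprue area: A = Q / v = 392 / 258.2789 = 1.5177 cm^2

1.5177 cm^2


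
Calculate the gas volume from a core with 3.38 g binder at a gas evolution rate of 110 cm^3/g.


Formula: V_gas = W_binder * gas_evolution_rate
V = 3.38 g * 110 cm^3/g = 371.8000 cm^3


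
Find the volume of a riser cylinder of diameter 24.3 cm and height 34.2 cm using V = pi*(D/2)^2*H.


Formula: V = pi * (D/2)^2 * H  (cylinder volume)
Radius = D/2 = 24.3/2 = 12.15 cm
V = pi * 12.15^2 * 34.2 = 15860.9258 cm^3

15860.9258 cm^3


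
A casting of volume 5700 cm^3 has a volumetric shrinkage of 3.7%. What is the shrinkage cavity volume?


Formula: V_shrink = V_casting * shrinkage_pct / 100
V_shrink = 5700 cm^3 * 3.7 / 100 = 210.9000 cm^3

Answer: 210.9000 cm^3


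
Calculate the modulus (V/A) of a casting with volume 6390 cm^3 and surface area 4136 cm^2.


Formula: Casting Modulus M = V / A
M = 6390 cm^3 / 4136 cm^2 = 1.5450 cm

1.5450 cm


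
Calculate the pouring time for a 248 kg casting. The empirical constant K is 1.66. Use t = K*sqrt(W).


Formula: t = K * sqrt(W)
sqrt(W) = sqrt(248) = 15.74802
t = 1.66 * 15.74802 = 26.1417 s

Final answer: 26.1417 s


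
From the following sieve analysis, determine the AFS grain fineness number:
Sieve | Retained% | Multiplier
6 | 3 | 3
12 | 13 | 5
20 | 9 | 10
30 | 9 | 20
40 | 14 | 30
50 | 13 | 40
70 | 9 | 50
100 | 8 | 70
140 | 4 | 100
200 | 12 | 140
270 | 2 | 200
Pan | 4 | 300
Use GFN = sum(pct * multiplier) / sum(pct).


Formula: GFN = sum(pct * multiplier) / sum(pct)
sum(pct * multiplier) = 5974
sum(pct) = 100
GFN = 5974 / 100 = 59.74

Final answer: 59.74


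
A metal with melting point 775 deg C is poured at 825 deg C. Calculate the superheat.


Formula: Superheat = T_pour - T_melt
Superheat = 825 - 775 = 50 deg C

50 deg C


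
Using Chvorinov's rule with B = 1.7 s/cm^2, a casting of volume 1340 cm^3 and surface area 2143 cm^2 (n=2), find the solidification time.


Formula: t_s = B * (V/A)^n  (Chvorinov's rule, n=2)
Modulus M = V/A = 1340/2143 = 0.625292 cm
M^2 = 0.625292^2 = 0.390990 cm^2
t_s = 1.7 * 0.390990 = 0.6647 s


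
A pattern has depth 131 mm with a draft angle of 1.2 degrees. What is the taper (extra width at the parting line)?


Formula: taper = depth * tan(draft_angle)
tan(1.2 deg) = 0.0209470
taper = 131 mm * 0.0209470 = 2.7441 mm


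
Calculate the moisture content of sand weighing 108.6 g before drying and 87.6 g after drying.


Formula: MC = (W_wet - W_dry) / W_wet * 100
Water mass = 108.6 - 87.6 = 21.0 g
MC = 21.0 / 108.6 * 100 = 19.3370%

Answer: 19.3370%


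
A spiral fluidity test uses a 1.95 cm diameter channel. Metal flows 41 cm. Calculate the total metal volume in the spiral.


Formula: V = pi * (d/2)^2 * L  (cylinder volume)
Radius = 1.95/2 = 0.975 cm
V = pi * 0.975^2 * 41 = 122.4455 cm^3


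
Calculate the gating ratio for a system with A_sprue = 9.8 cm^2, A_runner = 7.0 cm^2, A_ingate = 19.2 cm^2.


Sprue:Runner:Ingate = 1 : 7.0/9.8 : 19.2/9.8 = 1:0.71:1.96

Answer: 1:0.71:1.96


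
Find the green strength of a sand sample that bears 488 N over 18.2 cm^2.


Formula: Compressive Strength = Force / Area
Strength = 488 N / 18.2 cm^2 = 26.8132 N/cm^2

Answer: 26.8132 N/cm^2


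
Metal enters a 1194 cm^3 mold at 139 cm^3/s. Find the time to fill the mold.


Formula: t_fill = V_mold / Q_flow
t = 1194 cm^3 / 139 cm^3/s = 8.5899 s


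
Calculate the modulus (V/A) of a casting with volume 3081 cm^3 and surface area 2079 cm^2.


Formula: Casting Modulus M = V / A
M = 3081 cm^3 / 2079 cm^2 = 1.4820 cm

Final answer: 1.4820 cm


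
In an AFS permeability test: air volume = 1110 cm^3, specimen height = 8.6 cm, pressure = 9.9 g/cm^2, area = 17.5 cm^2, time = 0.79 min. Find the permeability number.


Formula: Permeability Number P = (V * H) / (p * A * t)
Numerator: V * H = 1110 * 8.6 = 9546.0
Denominator: p * A * t = 9.9 * 17.5 * 0.79 = 136.8675
P = 9546.0 / 136.8675 = 69.7463

69.7463


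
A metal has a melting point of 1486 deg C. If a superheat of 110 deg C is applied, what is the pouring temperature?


Formula: T_pour = T_melt + Superheat
T_pour = 1486 + 110 = 1596 deg C

1596 deg C


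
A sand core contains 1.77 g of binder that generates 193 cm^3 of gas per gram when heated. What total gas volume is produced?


Formula: V_gas = W_binder * gas_evolution_rate
V = 1.77 g * 193 cm^3/g = 341.6100 cm^3

341.6100 cm^3


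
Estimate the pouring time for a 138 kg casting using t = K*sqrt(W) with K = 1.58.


Formula: t = K * sqrt(W)
sqrt(W) = sqrt(138) = 11.74734
t = 1.58 * 11.74734 = 18.5608 s


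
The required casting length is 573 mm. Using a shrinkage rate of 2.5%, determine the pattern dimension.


Formula: L_pattern = L_casting * (1 + shrinkage_rate/100)
Shrinkage factor = 1 + 2.5/100 = 1.025
L_pattern = 573 mm * 1.025 = 587.3250 mm

Final answer: 587.3250 mm


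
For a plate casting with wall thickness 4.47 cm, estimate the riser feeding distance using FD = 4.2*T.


Formula: FD = 4.2 * T  (riser feeding-distance rule)
FD = 4.2 * 4.47 cm = 18.7740 cm

Final answer: 18.7740 cm


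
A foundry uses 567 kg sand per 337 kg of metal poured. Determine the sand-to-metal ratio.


Formula: Sand-to-Metal Ratio = W_sand / W_metal
Ratio = 567 kg / 337 kg = 1.6825

Final answer: 1.6825


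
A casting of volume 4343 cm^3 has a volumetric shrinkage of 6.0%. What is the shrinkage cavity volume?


Formula: V_shrink = V_casting * shrinkage_pct / 100
V_shrink = 4343 cm^3 * 6.0 / 100 = 260.5800 cm^3

Answer: 260.5800 cm^3


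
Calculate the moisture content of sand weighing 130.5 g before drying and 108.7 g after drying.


Formula: MC = (W_wet - W_dry) / W_wet * 100
Water mass = 130.5 - 108.7 = 21.8 g
MC = 21.8 / 130.5 * 100 = 16.7050%

Answer: 16.7050%


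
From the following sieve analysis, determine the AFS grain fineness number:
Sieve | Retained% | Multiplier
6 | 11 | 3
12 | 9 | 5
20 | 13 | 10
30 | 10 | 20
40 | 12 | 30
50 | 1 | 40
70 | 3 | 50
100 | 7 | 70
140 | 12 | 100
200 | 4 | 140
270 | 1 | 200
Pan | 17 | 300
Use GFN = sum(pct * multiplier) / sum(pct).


Formula: GFN = sum(pct * multiplier) / sum(pct)
sum(pct * multiplier) = 8508
sum(pct) = 100
GFN = 8508 / 100 = 85.08

Final answer: 85.08


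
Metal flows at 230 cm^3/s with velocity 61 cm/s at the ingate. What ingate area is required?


Formula: A_ingate = Q / v  (continuity equation)
A = 230 cm^3/s / 61 cm/s = 3.7705 cm^2


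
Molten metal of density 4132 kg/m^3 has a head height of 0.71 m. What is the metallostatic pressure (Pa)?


Formula: P = rho * g * h
rho * g = 4132 * 9.81 = 40534.92 N/m^3
P = 40534.92 * 0.71 = 28779.7932 Pa

Final answer: 28779.7932 Pa


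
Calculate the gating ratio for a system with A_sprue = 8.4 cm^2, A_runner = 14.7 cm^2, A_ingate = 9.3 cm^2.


Sprue:Runner:Ingate = 1 : 14.7/8.4 : 9.3/8.4 = 1:1.75:1.11

Answer: 1:1.75:1.11


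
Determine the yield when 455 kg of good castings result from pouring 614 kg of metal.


Formula: Casting Yield = (W_good / W_total) * 100
Yield = (455 kg / 614 kg) * 100 = 74.1042%

Answer: 74.1042%


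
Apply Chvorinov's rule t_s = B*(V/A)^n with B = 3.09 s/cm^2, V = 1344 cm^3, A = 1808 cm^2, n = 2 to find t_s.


Formula: t_s = B * (V/A)^n  (Chvorinov's rule, n=2)
Modulus M = V/A = 1344/1808 = 0.743363 cm
M^2 = 0.743363^2 = 0.552589 cm^2
t_s = 3.09 * 0.552589 = 1.7075 s


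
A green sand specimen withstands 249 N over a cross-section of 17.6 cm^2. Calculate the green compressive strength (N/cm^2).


Formula: Compressive Strength = Force / Area
Strength = 249 N / 17.6 cm^2 = 14.1477 N/cm^2

Final answer: 14.1477 N/cm^2


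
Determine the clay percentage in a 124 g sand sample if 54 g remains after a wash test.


Formula: Clay% = (W_total - W_washed) / W_total * 100
Clay mass = 124 - 54 = 70 g
Clay% = 70 / 124 * 100 = 56.4516%

56.4516%


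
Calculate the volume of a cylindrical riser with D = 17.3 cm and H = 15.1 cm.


Formula: V = pi * (D/2)^2 * H  (cylinder volume)
Radius = D/2 = 17.3/2 = 8.65 cm
V = pi * 8.65^2 * 15.1 = 3549.4334 cm^3

Final answer: 3549.4334 cm^3


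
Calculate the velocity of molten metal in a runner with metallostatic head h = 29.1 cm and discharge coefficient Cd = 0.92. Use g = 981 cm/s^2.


Formula: v = Cd * sqrt(2 * g * h)  (Torricelli with discharge coefficient)
2*g*h = 2 * 981 * 29.1 = 57094.2 cm^2/s^2
sqrt(57094.2) = 238.94393 cm/s
v = 0.92 * 238.94393 = 219.8284 cm/s


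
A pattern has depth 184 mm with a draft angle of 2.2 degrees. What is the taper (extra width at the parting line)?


Formula: taper = depth * tan(draft_angle)
tan(2.2 deg) = 0.0384161
taper = 184 mm * 0.0384161 = 7.0686 mm

Final answer: 7.0686 mm


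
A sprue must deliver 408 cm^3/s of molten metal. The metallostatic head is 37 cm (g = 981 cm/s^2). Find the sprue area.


Formula: v = sqrt(2*g*h), A = Q/v
Velocity: v = sqrt(2 * 981 * 37) = sqrt(72594) = 269.4327 cm/s
Sprue area: A = Q / v = 408 / 269.4327 = 1.5143 cm^2

1.5143 cm^2


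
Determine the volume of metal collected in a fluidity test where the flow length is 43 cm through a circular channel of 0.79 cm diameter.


Formula: V = pi * (d/2)^2 * L  (cylinder volume)
Radius = 0.79/2 = 0.395 cm
V = pi * 0.395^2 * 43 = 21.0772 cm^3

Final answer: 21.0772 cm^3


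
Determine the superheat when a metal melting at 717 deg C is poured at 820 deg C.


Formula: Superheat = T_pour - T_melt
Superheat = 820 - 717 = 103 deg C

Final answer: 103 deg C


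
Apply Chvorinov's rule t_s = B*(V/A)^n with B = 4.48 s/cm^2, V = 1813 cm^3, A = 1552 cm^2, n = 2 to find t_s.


Formula: t_s = B * (V/A)^n  (Chvorinov's rule, n=2)
Modulus M = V/A = 1813/1552 = 1.168170 cm
M^2 = 1.168170^2 = 1.364621 cm^2
t_s = 4.48 * 1.364621 = 6.1135 s

Answer: 6.1135 s


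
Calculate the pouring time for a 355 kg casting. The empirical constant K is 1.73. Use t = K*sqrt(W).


Formula: t = K * sqrt(W)
sqrt(W) = sqrt(355) = 18.84144
t = 1.73 * 18.84144 = 32.5957 s

32.5957 s


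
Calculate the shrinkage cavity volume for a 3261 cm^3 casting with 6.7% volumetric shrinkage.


Formula: V_shrink = V_casting * shrinkage_pct / 100
V_shrink = 3261 cm^3 * 6.7 / 100 = 218.4870 cm^3

218.4870 cm^3


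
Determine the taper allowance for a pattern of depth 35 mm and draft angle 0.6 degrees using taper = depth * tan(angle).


Formula: taper = depth * tan(draft_angle)
tan(0.6 deg) = 0.0104724
taper = 35 mm * 0.0104724 = 0.3665 mm

Answer: 0.3665 mm
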